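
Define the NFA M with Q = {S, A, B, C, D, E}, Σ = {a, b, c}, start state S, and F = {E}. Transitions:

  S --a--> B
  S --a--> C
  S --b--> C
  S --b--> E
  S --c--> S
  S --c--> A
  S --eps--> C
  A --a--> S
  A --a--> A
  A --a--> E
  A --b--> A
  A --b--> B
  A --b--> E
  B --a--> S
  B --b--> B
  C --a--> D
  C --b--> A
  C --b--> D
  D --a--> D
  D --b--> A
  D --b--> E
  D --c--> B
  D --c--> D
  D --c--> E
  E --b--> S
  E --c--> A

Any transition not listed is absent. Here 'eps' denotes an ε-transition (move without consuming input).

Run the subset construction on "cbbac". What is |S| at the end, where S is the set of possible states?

6

Start: ε-closure({S}) = {S, C}.
Read 'c': {S, C} → {S, A, C}.
Read 'b': {S, A, C} → {A, B, C, D, E}.
Read 'b': {A, B, C, D, E} → {S, A, B, C, D, E}.
Read 'a': {S, A, B, C, D, E} → {S, A, B, C, D, E}.
Read 'c': {S, A, B, C, D, E} → {S, A, B, C, D, E}.
That set has 6 states.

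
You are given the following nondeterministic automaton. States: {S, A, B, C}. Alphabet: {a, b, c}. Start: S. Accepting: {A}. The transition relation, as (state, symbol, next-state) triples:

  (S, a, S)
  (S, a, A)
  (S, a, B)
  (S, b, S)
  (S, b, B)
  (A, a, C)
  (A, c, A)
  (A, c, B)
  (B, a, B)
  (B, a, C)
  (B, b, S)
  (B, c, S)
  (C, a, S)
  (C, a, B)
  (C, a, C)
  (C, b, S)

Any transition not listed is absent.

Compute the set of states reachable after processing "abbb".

{S, B}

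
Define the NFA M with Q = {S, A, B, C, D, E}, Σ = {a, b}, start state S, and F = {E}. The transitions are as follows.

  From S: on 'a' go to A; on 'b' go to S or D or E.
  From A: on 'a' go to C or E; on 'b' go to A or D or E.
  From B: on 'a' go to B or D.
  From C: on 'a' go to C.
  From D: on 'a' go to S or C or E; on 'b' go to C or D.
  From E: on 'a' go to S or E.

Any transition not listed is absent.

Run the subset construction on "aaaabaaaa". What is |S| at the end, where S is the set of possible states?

Start in {S}.
Read 'a': {S} → {A}.
Read 'a': {A} → {C, E}.
Read 'a': {C, E} → {S, C, E}.
Read 'a': {S, C, E} → {S, A, C, E}.
Read 'b': {S, A, C, E} → {S, A, D, E}.
Read 'a': {S, A, D, E} → {S, A, C, E}.
Read 'a': {S, A, C, E} → {S, A, C, E}.
Read 'a': {S, A, C, E} → {S, A, C, E}.
Read 'a': {S, A, C, E} → {S, A, C, E}.
That set has 4 states.

4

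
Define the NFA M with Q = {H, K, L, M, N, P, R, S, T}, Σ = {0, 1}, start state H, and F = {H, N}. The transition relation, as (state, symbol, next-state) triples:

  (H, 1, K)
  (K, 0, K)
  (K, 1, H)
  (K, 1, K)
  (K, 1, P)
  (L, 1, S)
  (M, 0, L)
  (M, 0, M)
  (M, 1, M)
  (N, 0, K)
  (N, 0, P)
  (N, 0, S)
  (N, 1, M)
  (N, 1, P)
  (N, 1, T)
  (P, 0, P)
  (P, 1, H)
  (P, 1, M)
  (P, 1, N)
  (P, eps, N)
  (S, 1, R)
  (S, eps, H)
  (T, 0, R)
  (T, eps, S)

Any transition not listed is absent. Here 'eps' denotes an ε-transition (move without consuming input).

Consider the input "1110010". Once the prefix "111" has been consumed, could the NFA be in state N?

Start in {H}.
Read '1': H→{K}; now {K}.
Read '1': K→{H, K, P}; union {H, K, P}; ε-closure = {H, K, N, P}.
Read '1': H→{K}, K→{H, K, P}, N→{M, P, T}, P→{H, M, N}; union {H, K, M, N, P, T}; ε-closure = {H, K, M, N, P, S, T}.
State N is in {H, K, M, N, P, S, T}.

Yes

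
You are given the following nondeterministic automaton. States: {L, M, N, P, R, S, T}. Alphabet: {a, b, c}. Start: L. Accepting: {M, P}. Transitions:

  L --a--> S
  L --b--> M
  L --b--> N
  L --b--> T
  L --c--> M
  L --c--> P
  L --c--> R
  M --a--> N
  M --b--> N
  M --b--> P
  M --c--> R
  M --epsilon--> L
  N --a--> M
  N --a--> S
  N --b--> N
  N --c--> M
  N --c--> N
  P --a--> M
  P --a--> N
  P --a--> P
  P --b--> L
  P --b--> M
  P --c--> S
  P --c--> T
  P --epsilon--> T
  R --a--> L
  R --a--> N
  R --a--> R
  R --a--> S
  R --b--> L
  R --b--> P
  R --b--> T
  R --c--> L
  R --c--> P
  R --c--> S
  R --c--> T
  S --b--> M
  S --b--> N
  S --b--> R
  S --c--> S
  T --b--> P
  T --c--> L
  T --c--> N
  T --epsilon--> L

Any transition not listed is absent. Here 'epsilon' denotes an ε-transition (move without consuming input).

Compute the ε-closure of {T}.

{L, T}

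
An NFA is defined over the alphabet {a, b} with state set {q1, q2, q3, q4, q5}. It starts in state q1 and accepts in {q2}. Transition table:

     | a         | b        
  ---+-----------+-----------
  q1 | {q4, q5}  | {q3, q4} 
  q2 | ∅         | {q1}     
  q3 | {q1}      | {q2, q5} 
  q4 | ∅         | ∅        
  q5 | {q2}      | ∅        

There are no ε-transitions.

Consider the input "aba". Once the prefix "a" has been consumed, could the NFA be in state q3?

No

Start in {q1}.
Read 'a': q1→{q4, q5}; now {q4, q5}.
State q3 is not in {q4, q5}.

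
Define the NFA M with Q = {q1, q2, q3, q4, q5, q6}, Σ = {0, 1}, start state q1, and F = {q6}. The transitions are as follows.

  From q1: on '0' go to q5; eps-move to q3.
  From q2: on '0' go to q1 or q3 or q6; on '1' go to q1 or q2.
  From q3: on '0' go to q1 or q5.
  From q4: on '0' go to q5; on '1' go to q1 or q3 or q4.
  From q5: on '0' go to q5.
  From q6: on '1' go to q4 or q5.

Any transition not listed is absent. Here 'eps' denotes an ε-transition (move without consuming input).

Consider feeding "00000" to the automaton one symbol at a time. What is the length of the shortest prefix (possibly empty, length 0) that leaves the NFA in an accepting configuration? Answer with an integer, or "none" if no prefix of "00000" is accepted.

none

Start: ε-closure({q1}) = {q1, q3}.
Read '0': {q1, q3} → {q1, q3, q5}.
Read '0': {q1, q3, q5} → {q1, q3, q5}.
Read '0': {q1, q3, q5} → {q1, q3, q5}.
Read '0': {q1, q3, q5} → {q1, q3, q5}.
Read '0': {q1, q3, q5} → {q1, q3, q5}.
No reachable set along the way intersects F.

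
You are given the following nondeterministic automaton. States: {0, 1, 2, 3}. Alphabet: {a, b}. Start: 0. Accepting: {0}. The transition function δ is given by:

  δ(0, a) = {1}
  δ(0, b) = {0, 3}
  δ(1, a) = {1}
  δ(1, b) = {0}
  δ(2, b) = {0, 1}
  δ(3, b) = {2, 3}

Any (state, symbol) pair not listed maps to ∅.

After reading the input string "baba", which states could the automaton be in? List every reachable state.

{1}

Start in {0}.
Read 'b': 0→{0, 3}; now {0, 3}.
Read 'a': 0→{1}, 3→∅; now {1}.
Read 'b': 1→{0}; now {0}.
Read 'a': 0→{1}; now {1}.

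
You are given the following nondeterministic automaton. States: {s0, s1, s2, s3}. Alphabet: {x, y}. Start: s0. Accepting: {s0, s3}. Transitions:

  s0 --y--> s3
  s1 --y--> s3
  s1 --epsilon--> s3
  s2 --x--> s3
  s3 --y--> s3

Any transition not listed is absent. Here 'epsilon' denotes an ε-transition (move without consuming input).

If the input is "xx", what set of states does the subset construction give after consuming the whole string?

∅

Start in {s0}.
Read 'x': s0→∅; now ∅.
The set is empty and remains empty for the remaining 1 symbol.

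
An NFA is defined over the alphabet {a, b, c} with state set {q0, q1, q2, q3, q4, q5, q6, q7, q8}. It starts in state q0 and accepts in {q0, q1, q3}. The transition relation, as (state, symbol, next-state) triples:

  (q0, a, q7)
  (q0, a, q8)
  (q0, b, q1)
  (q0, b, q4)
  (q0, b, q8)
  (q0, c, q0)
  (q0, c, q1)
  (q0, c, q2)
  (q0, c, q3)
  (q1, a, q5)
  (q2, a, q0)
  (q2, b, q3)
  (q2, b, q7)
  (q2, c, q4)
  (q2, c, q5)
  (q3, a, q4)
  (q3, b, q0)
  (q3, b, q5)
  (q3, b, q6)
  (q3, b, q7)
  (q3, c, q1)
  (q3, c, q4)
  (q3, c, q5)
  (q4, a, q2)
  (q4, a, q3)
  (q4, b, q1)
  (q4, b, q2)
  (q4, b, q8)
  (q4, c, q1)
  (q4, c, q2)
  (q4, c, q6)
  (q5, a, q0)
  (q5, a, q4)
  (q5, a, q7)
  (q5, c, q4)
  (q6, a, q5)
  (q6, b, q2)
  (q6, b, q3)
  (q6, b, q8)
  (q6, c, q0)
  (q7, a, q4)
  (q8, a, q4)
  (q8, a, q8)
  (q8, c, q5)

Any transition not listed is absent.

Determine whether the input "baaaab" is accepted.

Yes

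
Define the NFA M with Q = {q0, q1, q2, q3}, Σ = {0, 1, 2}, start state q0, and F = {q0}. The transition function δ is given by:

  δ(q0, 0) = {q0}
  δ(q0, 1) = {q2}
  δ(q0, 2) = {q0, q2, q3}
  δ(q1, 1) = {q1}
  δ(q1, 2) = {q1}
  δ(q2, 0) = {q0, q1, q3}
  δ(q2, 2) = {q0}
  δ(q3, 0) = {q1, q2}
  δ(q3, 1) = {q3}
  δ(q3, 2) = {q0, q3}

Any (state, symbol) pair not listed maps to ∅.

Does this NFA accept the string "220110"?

No

Start in {q0}.
Read '2': q0→{q0, q2, q3}; now {q0, q2, q3}.
Read '2': q0→{q0, q2, q3}, q2→{q0}, q3→{q0, q3}; now {q0, q2, q3}.
Read '0': q0→{q0}, q2→{q0, q1, q3}, q3→{q1, q2}; now {q0, q1, q2, q3}.
Read '1': q0→{q2}, q1→{q1}, q2→∅, q3→{q3}; now {q1, q2, q3}.
Read '1': q1→{q1}, q2→∅, q3→{q3}; now {q1, q3}.
Read '0': q1→∅, q3→{q1, q2}; now {q1, q2}.
The final set {q1, q2} contains no accepting state.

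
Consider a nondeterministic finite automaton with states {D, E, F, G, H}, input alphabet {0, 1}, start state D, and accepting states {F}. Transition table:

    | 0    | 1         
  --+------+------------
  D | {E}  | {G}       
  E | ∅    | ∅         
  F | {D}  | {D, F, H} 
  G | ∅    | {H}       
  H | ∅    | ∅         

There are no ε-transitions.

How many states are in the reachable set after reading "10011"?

0

Start in {D}.
Read '1': D→{G}; now {G}.
Read '0': G→∅; now ∅.
The set is empty and remains empty for the remaining 3 symbols.
That set has 0 states.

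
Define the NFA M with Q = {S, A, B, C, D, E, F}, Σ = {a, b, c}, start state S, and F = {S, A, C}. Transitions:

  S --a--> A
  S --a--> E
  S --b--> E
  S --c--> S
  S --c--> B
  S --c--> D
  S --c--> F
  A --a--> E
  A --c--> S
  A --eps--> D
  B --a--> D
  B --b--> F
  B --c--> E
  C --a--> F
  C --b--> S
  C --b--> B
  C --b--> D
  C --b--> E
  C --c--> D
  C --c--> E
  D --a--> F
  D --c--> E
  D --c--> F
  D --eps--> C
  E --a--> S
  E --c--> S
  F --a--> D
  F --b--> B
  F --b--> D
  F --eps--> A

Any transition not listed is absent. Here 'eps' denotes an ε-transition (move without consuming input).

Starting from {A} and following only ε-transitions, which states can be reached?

{A, C, D}

Begin with {A}.
ε-move A → D; add D.
ε-move D → C; add C.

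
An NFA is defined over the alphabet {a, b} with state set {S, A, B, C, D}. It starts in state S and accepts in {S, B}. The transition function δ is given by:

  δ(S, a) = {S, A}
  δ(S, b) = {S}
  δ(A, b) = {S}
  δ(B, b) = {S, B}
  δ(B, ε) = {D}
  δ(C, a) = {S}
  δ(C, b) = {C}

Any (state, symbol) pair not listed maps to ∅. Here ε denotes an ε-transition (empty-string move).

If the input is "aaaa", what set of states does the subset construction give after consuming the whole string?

{S, A}

Start in {S}.
Read 'a': S→{S, A}; now {S, A}.
Read 'a': S→{S, A}, A→∅; now {S, A}.
Read 'a': S→{S, A}, A→∅; now {S, A}.
Read 'a': S→{S, A}, A→∅; now {S, A}.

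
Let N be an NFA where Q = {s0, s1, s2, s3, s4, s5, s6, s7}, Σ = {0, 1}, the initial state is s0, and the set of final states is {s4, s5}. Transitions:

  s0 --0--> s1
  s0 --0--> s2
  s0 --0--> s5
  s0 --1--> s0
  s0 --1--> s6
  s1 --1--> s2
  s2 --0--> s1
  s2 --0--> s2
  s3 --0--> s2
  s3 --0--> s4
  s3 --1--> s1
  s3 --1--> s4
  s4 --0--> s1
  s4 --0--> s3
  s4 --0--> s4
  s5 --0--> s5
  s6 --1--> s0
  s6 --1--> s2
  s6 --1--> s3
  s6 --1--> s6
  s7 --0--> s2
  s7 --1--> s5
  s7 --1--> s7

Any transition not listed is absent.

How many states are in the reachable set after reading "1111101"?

3

Start in {s0}.
Read '1': {s0} → {s0, s6}.
Read '1': {s0, s6} → {s0, s2, s3, s6}.
Read '1': {s0, s2, s3, s6} → {s0, s1, s2, s3, s4, s6}.
Read '1': {s0, s1, s2, s3, s4, s6} → {s0, s1, s2, s3, s4, s6}.
Read '1': {s0, s1, s2, s3, s4, s6} → {s0, s1, s2, s3, s4, s6}.
Read '0': {s0, s1, s2, s3, s4, s6} → {s1, s2, s3, s4, s5}.
Read '1': {s1, s2, s3, s4, s5} → {s1, s2, s4}.
That set has 3 states.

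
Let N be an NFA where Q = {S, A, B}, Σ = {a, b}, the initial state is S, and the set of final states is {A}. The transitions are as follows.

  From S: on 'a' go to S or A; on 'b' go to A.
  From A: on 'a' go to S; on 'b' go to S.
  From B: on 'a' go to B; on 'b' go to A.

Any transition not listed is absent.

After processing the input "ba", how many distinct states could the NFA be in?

1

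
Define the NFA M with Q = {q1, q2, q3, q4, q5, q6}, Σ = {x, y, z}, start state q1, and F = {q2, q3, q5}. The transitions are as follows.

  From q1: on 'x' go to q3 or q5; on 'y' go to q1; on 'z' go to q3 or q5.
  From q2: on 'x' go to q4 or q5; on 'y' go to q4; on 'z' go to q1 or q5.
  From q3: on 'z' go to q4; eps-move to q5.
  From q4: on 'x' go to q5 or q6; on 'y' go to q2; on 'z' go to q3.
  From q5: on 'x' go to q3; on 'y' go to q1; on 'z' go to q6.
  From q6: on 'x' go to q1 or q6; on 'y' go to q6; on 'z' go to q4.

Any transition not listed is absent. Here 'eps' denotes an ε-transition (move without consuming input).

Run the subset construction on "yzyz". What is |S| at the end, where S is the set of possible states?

Start in {q1}.
Read 'y': {q1} → {q1}.
Read 'z': {q1} → {q3, q5}.
Read 'y': {q3, q5} → {q1}.
Read 'z': {q1} → {q3, q5}.
That set has 2 states.

2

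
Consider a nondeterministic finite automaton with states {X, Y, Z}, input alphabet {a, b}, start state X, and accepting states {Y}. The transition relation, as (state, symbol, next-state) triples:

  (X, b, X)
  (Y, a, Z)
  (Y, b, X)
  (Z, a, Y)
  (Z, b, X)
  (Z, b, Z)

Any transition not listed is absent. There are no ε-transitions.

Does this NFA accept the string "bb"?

Start in {X}.
Read 'b': X→{X}; now {X}.
Read 'b': X→{X}; now {X}.
The final set {X} contains no accepting state.

No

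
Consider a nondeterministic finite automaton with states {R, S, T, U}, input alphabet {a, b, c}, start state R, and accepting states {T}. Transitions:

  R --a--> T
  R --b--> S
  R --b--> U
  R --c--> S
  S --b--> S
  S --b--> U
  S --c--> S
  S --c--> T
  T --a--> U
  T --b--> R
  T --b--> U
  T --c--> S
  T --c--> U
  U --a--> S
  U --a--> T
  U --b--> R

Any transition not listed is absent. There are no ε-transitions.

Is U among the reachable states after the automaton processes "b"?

Start in {R}.
Read 'b': R→{S, U}; now {S, U}.
State U is in {S, U}.

Yes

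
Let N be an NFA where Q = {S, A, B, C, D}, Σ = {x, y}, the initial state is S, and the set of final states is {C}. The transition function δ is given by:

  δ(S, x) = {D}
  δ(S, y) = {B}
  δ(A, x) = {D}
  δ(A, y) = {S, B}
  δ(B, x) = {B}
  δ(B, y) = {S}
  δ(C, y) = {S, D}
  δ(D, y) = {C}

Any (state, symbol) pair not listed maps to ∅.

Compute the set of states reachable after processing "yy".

{S}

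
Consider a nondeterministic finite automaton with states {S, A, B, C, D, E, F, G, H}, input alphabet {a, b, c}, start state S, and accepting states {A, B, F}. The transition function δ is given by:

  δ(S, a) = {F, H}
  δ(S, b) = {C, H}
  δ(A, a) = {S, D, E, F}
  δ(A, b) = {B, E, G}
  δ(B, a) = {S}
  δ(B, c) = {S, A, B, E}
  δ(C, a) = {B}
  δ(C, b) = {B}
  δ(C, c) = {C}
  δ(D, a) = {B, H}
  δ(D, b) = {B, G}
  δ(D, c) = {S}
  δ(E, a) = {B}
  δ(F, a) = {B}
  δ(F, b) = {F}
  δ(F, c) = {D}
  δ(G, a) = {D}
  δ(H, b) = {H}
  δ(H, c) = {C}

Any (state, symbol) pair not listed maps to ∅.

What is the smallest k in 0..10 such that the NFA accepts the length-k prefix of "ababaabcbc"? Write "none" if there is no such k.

1

Start in {S}.
Read 'a': S→{F, H}; now {F, H}.
None of the earlier sets intersect F, but {F, H} does.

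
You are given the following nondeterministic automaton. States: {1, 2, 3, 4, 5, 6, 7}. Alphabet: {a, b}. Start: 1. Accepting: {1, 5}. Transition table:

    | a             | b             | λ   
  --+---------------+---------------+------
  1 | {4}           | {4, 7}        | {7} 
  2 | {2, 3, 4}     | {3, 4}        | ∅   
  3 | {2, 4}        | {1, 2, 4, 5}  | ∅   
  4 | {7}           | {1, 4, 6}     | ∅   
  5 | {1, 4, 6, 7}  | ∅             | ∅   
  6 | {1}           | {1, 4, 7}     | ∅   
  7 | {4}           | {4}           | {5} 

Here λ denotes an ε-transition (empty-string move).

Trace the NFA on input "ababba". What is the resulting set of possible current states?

{1, 4, 5, 6, 7}

Start: ε-closure({1}) = {1, 5, 7}.
Read 'a': {1, 5, 7} → {1, 4, 5, 6, 7}.
Read 'b': {1, 4, 5, 6, 7} → {1, 4, 5, 6, 7}.
Read 'a': {1, 4, 5, 6, 7} → {1, 4, 5, 6, 7}.
Read 'b': {1, 4, 5, 6, 7} → {1, 4, 5, 6, 7}.
Read 'b': {1, 4, 5, 6, 7} → {1, 4, 5, 6, 7}.
Read 'a': {1, 4, 5, 6, 7} → {1, 4, 5, 6, 7}.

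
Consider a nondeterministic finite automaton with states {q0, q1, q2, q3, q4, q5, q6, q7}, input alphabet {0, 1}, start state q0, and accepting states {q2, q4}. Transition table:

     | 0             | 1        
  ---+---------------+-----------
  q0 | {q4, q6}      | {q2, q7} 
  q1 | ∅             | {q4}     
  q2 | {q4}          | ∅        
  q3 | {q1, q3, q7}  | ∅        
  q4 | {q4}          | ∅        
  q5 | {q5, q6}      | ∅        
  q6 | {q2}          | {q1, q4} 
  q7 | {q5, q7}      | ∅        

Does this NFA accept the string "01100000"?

Yes

Start in {q0}.
Read '0': q0→{q4, q6}; now {q4, q6}.
Read '1': q4→∅, q6→{q1, q4}; now {q1, q4}.
Read '1': q1→{q4}, q4→∅; now {q4}.
Read '0': q4→{q4}; now {q4}.
Read '0': q4→{q4}; now {q4}.
Read '0': q4→{q4}; now {q4}.
Read '0': q4→{q4}; now {q4}.
Read '0': q4→{q4}; now {q4}.
The final set {q4} contains the accepting state q4.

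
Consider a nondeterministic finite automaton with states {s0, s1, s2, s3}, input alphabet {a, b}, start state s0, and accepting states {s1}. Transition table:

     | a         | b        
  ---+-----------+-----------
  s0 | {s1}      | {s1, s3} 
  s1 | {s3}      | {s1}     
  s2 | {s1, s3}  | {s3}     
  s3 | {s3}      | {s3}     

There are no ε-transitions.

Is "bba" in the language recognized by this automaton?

No

Start in {s0}.
Read 'b': {s0} → {s1, s3}.
Read 'b': {s1, s3} → {s1, s3}.
Read 'a': {s1, s3} → {s3}.
The final set {s3} contains no accepting state.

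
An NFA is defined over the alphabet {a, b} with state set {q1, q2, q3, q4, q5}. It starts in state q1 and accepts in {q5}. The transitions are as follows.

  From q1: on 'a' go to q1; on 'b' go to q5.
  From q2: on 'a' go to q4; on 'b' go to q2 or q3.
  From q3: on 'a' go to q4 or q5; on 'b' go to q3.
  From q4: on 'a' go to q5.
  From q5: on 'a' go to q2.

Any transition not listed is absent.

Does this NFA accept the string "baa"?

No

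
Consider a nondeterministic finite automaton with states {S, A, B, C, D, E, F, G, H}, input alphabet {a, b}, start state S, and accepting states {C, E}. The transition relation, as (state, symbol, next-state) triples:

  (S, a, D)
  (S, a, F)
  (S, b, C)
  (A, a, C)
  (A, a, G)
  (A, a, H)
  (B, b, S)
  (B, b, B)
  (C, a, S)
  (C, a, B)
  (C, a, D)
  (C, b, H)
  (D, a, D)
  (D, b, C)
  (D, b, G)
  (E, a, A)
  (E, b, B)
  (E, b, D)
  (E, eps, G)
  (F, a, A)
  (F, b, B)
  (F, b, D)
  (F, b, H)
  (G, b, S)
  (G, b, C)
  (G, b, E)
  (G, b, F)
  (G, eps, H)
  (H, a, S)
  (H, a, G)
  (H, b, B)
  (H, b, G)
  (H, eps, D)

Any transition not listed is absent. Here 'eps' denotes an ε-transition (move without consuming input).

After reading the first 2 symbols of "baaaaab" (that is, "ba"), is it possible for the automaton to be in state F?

Start in {S}.
Read 'b': {S} → {C}.
Read 'a': {C} → {S, B, D}.
State F is not in {S, B, D}.

No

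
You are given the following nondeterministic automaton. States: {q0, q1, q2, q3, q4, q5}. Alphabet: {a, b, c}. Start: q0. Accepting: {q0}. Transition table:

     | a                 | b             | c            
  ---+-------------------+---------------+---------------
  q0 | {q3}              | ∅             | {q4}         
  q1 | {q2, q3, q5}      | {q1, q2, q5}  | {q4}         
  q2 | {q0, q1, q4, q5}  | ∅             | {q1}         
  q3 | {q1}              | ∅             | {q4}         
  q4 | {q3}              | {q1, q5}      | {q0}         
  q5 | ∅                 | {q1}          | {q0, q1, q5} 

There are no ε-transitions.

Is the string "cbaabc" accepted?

Yes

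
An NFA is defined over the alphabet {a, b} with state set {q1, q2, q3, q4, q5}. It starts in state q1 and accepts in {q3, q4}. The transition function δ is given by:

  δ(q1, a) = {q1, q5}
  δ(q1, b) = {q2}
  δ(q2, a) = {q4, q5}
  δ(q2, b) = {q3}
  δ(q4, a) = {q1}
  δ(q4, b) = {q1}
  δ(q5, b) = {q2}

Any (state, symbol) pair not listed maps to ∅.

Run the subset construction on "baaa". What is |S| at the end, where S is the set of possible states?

Start in {q1}.
Read 'b': q1→{q2}; now {q2}.
Read 'a': q2→{q4, q5}; now {q4, q5}.
Read 'a': q4→{q1}, q5→∅; now {q1}.
Read 'a': q1→{q1, q5}; now {q1, q5}.
That set has 2 states.

2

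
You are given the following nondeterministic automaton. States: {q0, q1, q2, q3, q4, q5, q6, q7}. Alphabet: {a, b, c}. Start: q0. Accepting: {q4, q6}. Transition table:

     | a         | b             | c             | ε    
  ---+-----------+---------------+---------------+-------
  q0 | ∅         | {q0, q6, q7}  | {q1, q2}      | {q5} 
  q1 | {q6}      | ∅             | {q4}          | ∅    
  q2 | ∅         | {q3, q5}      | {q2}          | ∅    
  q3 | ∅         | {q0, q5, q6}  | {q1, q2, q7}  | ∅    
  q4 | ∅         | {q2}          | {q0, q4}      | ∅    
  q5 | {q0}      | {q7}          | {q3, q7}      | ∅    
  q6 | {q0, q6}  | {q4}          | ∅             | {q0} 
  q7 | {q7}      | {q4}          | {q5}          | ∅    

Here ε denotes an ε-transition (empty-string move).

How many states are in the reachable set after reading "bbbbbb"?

7

Start: ε-closure({q0}) = {q0, q5}.
Read 'b': q0→{q0, q6, q7}, q5→{q7}; union {q0, q6, q7}; ε-closure = {q0, q5, q6, q7}.
Read 'b': q0→{q0, q6, q7}, q5→{q7}, q6→{q4}, q7→{q4}; union {q0, q4, q6, q7}; ε-closure = {q0, q4, q5, q6, q7}.
Read 'b': q0→{q0, q6, q7}, q4→{q2}, q5→{q7}, q6→{q4}, q7→{q4}; union {q0, q2, q4, q6, q7}; ε-closure = {q0, q2, q4, q5, q6, q7}.
Read 'b': q0→{q0, q6, q7}, q2→{q3, q5}, q4→{q2}, q5→{q7}, q6→{q4}, q7→{q4}; now {q0, q2, q3, q4, q5, q6, q7}.
Read 'b': q0→{q0, q6, q7}, q2→{q3, q5}, q3→{q0, q5, q6}, q4→{q2}, q5→{q7}, q6→{q4}, q7→{q4}; now {q0, q2, q3, q4, q5, q6, q7}.
Read 'b': q0→{q0, q6, q7}, q2→{q3, q5}, q3→{q0, q5, q6}, q4→{q2}, q5→{q7}, q6→{q4}, q7→{q4}; now {q0, q2, q3, q4, q5, q6, q7}.
That set has 7 states.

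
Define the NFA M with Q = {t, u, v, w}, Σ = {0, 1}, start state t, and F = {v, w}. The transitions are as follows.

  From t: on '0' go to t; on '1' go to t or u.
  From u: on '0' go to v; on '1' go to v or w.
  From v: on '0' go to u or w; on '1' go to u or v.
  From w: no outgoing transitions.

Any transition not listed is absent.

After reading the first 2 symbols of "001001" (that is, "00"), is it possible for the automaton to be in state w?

Start in {t}.
Read '0': {t} → {t}.
Read '0': {t} → {t}.
State w is not in {t}.

No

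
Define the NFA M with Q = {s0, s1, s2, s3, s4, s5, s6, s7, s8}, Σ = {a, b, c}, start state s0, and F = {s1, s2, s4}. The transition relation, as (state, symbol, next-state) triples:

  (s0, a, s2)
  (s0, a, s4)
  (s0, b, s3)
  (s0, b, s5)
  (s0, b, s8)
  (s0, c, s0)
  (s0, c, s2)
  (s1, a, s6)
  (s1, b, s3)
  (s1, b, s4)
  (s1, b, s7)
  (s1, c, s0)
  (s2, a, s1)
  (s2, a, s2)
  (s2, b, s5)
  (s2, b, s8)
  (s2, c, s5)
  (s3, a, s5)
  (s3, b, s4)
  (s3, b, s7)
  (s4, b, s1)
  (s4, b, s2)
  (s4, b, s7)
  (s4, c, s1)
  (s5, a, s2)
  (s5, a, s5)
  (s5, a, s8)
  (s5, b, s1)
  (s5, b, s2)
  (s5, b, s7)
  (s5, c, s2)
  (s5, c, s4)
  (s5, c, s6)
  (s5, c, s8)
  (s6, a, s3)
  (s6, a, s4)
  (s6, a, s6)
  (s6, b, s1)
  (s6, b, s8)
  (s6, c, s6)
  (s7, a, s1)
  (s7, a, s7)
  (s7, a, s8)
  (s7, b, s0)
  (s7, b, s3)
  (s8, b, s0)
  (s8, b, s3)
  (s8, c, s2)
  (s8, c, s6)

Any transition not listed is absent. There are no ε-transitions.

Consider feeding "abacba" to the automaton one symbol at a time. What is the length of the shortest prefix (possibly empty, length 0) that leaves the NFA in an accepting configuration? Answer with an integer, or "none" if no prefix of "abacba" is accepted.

Start in {s0}.
Read 'a': s0→{s2, s4}; now {s2, s4}.
None of the earlier sets intersect F, but {s2, s4} does.

1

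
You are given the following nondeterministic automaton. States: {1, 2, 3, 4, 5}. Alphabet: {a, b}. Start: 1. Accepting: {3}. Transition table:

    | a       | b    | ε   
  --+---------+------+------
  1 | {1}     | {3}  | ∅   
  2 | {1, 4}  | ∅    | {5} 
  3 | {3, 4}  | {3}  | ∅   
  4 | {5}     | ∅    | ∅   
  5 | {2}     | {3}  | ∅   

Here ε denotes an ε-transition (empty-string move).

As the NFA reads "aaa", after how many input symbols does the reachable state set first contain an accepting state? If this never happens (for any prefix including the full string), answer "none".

none

Start in {1}.
Read 'a': {1} → {1}.
Read 'a': {1} → {1}.
Read 'a': {1} → {1}.
No reachable set along the way intersects F.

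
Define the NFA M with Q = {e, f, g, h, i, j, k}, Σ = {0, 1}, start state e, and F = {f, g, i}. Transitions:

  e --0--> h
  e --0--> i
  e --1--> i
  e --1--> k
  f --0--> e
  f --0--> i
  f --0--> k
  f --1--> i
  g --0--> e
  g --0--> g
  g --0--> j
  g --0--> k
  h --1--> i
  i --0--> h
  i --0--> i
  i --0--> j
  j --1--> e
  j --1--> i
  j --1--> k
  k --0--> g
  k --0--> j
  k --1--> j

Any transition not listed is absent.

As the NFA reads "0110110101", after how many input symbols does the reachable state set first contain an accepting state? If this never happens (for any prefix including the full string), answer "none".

Start in {e}.
Read '0': {e} → {h, i}.
None of the earlier sets intersect F, but {h, i} does.

1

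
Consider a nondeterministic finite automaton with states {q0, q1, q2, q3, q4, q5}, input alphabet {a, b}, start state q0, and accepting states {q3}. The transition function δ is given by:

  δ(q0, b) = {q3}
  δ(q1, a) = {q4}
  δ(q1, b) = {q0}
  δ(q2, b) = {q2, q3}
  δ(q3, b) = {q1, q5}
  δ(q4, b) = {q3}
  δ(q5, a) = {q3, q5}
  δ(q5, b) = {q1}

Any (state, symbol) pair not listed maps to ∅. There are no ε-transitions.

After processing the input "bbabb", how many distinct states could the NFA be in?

3

Start in {q0}.
Read 'b': {q0} → {q3}.
Read 'b': {q3} → {q1, q5}.
Read 'a': {q1, q5} → {q3, q4, q5}.
Read 'b': {q3, q4, q5} → {q1, q3, q5}.
Read 'b': {q1, q3, q5} → {q0, q1, q5}.
That set has 3 states.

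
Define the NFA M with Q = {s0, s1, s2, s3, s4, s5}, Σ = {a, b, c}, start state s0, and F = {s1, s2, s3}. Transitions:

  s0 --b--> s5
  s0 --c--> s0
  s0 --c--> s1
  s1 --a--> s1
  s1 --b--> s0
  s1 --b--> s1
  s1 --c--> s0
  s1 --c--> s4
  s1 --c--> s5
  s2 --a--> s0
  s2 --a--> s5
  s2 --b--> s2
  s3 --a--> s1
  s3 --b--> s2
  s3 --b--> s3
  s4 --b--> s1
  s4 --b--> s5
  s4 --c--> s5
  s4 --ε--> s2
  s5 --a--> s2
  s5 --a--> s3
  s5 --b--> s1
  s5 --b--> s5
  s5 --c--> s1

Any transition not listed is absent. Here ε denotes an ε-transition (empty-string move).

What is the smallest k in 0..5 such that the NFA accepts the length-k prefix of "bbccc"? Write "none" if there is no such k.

2

Start in {s0}.
Read 'b': s0→{s5}; now {s5}.
Read 'b': s5→{s1, s5}; now {s1, s5}.
None of the earlier sets intersect F, but {s1, s5} does.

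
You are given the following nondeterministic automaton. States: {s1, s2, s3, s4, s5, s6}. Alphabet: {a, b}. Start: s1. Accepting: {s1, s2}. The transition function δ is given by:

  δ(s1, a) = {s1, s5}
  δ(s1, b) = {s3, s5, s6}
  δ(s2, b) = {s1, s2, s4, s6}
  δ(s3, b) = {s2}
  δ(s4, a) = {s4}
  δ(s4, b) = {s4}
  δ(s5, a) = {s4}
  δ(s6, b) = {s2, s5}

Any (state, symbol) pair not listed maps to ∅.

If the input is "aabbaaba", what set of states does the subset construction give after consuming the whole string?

Start in {s1}.
Read 'a': s1→{s1, s5}; now {s1, s5}.
Read 'a': s1→{s1, s5}, s5→{s4}; now {s1, s4, s5}.
Read 'b': s1→{s3, s5, s6}, s4→{s4}, s5→∅; now {s3, s4, s5, s6}.
Read 'b': s3→{s2}, s4→{s4}, s5→∅, s6→{s2, s5}; now {s2, s4, s5}.
Read 'a': s2→∅, s4→{s4}, s5→{s4}; now {s4}.
Read 'a': s4→{s4}; now {s4}.
Read 'b': s4→{s4}; now {s4}.
Read 'a': s4→{s4}; now {s4}.

{s4}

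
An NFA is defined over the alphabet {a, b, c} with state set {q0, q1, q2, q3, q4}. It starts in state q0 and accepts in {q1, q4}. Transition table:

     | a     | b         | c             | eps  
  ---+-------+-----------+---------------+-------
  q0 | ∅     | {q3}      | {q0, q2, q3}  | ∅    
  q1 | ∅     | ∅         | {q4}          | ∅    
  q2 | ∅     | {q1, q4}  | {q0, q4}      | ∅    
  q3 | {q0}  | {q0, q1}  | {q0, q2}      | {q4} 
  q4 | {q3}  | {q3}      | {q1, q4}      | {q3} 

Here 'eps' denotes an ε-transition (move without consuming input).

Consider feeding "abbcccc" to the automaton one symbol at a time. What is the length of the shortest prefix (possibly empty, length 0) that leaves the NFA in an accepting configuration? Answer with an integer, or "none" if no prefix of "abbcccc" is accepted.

none

Start in {q0}.
Read 'a': q0→∅; now ∅.
The set is empty and remains empty for the remaining 6 symbols.
No reachable set along the way intersects F.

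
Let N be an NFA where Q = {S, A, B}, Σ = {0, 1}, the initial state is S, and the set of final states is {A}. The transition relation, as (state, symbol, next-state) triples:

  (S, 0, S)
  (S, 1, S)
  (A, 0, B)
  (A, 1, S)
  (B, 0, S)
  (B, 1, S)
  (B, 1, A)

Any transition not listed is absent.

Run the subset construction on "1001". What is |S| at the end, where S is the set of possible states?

Start in {S}.
Read '1': {S} → {S}.
Read '0': {S} → {S}.
Read '0': {S} → {S}.
Read '1': {S} → {S}.
That set has 1 state.

1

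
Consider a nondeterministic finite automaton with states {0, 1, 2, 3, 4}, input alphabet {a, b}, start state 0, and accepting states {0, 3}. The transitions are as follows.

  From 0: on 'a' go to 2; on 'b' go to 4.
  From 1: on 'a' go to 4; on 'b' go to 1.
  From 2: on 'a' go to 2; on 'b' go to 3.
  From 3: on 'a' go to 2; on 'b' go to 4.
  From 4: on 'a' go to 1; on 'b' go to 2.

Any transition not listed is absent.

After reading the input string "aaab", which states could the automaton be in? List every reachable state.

{3}

Start in {0}.
Read 'a': {0} → {2}.
Read 'a': {2} → {2}.
Read 'a': {2} → {2}.
Read 'b': {2} → {3}.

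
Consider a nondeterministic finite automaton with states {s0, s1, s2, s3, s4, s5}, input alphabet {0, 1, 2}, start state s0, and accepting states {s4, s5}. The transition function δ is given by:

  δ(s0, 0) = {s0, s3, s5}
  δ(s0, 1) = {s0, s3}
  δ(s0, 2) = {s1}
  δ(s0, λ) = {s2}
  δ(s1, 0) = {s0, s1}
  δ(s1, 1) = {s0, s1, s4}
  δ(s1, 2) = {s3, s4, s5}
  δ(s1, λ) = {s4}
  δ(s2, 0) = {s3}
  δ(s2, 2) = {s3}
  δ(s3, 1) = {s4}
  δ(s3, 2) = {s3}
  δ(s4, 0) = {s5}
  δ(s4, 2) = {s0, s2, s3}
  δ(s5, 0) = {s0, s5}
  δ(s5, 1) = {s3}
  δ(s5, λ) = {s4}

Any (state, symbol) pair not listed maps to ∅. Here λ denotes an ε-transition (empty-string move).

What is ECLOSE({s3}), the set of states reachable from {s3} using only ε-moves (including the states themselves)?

{s3}

Begin with {s3}.
No ε-moves leave this set, so the closure equals the set itself.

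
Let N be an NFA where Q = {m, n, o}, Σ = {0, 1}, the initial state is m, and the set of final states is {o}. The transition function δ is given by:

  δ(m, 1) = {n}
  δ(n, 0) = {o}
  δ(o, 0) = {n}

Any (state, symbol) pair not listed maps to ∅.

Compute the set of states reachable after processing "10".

{o}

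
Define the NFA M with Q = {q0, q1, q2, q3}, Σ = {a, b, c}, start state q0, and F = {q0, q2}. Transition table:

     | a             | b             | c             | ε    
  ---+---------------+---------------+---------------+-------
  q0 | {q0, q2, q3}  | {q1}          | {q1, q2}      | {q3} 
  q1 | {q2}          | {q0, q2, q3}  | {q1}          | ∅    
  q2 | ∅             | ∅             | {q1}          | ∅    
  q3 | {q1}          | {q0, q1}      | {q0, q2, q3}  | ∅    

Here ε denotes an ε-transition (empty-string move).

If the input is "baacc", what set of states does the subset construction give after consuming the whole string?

{q0, q1, q2, q3}

Start: ε-closure({q0}) = {q0, q3}.
Read 'b': q0→{q1}, q3→{q0, q1}; union {q0, q1}; ε-closure = {q0, q1, q3}.
Read 'a': q0→{q0, q2, q3}, q1→{q2}, q3→{q1}; now {q0, q1, q2, q3}.
Read 'a': q0→{q0, q2, q3}, q1→{q2}, q2→∅, q3→{q1}; now {q0, q1, q2, q3}.
Read 'c': q0→{q1, q2}, q1→{q1}, q2→{q1}, q3→{q0, q2, q3}; now {q0, q1, q2, q3}.
Read 'c': q0→{q1, q2}, q1→{q1}, q2→{q1}, q3→{q0, q2, q3}; now {q0, q1, q2, q3}.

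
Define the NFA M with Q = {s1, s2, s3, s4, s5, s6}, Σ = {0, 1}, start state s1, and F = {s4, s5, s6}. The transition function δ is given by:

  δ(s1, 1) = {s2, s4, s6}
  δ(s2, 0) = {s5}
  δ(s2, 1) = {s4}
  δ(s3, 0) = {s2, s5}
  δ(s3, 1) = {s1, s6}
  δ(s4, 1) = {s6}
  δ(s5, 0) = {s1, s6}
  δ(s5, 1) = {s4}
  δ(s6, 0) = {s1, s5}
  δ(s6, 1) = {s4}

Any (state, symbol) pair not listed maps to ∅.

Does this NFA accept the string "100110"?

Yes

Start in {s1}.
Read '1': {s1} → {s2, s4, s6}.
Read '0': {s2, s4, s6} → {s1, s5}.
Read '0': {s1, s5} → {s1, s6}.
Read '1': {s1, s6} → {s2, s4, s6}.
Read '1': {s2, s4, s6} → {s4, s6}.
Read '0': {s4, s6} → {s1, s5}.
The final set {s1, s5} contains the accepting state s5.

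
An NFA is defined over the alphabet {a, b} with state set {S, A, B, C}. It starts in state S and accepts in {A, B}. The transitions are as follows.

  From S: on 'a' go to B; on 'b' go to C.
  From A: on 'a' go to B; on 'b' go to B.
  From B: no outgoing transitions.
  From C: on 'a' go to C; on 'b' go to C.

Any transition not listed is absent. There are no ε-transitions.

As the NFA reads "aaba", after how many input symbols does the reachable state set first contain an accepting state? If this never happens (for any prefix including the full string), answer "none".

1

Start in {S}.
Read 'a': {S} → {B}.
None of the earlier sets intersect F, but {B} does.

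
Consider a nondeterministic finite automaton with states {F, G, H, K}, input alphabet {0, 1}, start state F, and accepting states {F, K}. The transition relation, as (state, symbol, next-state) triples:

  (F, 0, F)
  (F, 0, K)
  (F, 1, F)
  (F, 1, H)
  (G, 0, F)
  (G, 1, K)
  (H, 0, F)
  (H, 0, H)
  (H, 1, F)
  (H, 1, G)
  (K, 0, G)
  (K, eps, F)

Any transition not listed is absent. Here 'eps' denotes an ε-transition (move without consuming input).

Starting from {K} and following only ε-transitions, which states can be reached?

{F, K}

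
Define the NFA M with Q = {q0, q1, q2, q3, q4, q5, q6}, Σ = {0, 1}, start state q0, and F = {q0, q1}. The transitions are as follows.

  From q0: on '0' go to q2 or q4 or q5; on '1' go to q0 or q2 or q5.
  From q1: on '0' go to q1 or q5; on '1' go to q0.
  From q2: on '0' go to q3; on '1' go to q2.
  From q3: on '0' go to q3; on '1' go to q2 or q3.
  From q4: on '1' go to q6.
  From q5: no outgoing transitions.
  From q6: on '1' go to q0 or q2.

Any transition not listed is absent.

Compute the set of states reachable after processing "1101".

{q2, q3, q6}

Start in {q0}.
Read '1': q0→{q0, q2, q5}; now {q0, q2, q5}.
Read '1': q0→{q0, q2, q5}, q2→{q2}, q5→∅; now {q0, q2, q5}.
Read '0': q0→{q2, q4, q5}, q2→{q3}, q5→∅; now {q2, q3, q4, q5}.
Read '1': q2→{q2}, q3→{q2, q3}, q4→{q6}, q5→∅; now {q2, q3, q6}.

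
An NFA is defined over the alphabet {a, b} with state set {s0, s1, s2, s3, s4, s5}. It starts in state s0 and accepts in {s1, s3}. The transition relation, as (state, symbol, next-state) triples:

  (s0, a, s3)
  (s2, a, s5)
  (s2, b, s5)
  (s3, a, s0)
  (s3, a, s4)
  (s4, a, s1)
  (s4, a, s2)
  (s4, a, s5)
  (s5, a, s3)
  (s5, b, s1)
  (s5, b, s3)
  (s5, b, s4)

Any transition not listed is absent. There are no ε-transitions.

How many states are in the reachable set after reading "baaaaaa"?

0

Start in {s0}.
Read 'b': {s0} → ∅.
The set is empty and remains empty for the remaining 6 symbols.
That set has 0 states.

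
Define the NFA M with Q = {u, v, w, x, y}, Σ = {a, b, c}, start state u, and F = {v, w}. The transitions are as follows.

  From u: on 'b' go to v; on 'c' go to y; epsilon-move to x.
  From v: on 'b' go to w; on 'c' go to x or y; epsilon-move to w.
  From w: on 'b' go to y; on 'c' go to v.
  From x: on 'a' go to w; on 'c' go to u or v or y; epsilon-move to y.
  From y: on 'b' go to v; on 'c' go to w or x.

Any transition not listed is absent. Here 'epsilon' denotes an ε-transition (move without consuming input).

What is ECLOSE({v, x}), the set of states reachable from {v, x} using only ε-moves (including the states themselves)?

{v, w, x, y}

Begin with {v, x}.
ε-move v → w; add w.
ε-move x → y; add y.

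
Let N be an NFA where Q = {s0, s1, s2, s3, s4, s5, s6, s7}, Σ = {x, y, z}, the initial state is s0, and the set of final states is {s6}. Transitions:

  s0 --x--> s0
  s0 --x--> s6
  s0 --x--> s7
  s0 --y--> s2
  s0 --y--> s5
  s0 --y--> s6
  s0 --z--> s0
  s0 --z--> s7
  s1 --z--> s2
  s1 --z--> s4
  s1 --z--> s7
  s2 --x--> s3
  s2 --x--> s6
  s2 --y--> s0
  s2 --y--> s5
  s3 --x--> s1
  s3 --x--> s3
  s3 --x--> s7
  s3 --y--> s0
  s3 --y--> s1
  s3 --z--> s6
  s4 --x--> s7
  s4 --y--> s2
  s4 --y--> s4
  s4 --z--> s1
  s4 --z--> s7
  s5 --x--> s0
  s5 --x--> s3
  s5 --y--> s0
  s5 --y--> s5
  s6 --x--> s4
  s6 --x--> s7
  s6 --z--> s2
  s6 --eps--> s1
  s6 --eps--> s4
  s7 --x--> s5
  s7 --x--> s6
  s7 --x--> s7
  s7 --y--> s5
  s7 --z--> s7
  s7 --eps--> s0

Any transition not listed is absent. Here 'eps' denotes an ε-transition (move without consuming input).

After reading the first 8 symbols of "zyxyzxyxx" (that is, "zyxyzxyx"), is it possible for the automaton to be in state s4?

Start in {s0}.
Read 'z': s0→{s0, s7}; now {s0, s7}.
Read 'y': s0→{s2, s5, s6}, s7→{s5}; union {s2, s5, s6}; ε-closure = {s1, s2, s4, s5, s6}.
Read 'x': s1→∅, s2→{s3, s6}, s4→{s7}, s5→{s0, s3}, s6→{s4, s7}; union {s0, s3, s4, s6, s7}; ε-closure = {s0, s1, s3, s4, s6, s7}.
Read 'y': s0→{s2, s5, s6}, s1→∅, s3→{s0, s1}, s4→{s2, s4}, s6→∅, s7→{s5}; now {s0, s1, s2, s4, s5, s6}.
Read 'z': s0→{s0, s7}, s1→{s2, s4, s7}, s2→∅, s4→{s1, s7}, s5→∅, s6→{s2}; now {s0, s1, s2, s4, s7}.
Read 'x': s0→{s0, s6, s7}, s1→∅, s2→{s3, s6}, s4→{s7}, s7→{s5, s6, s7}; union {s0, s3, s5, s6, s7}; ε-closure = {s0, s1, s3, s4, s5, s6, s7}.
Read 'y': s0→{s2, s5, s6}, s1→∅, s3→{s0, s1}, s4→{s2, s4}, s5→{s0, s5}, s6→∅, s7→{s5}; now {s0, s1, s2, s4, s5, s6}.
Read 'x': s0→{s0, s6, s7}, s1→∅, s2→{s3, s6}, s4→{s7}, s5→{s0, s3}, s6→{s4, s7}; union {s0, s3, s4, s6, s7}; ε-closure = {s0, s1, s3, s4, s6, s7}.
State s4 is in {s0, s1, s3, s4, s6, s7}.

Yes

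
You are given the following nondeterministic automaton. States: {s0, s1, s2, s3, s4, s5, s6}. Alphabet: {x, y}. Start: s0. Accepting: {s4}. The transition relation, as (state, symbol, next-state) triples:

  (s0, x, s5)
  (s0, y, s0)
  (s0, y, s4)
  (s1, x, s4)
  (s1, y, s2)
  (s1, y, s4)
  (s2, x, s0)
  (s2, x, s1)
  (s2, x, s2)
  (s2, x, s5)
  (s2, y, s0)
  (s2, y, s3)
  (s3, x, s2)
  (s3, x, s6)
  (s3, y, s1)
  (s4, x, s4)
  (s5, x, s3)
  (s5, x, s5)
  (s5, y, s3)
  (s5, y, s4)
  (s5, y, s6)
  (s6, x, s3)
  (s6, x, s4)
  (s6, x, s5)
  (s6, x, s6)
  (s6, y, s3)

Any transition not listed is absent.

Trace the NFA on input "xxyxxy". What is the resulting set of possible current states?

Start in {s0}.
Read 'x': s0→{s5}; now {s5}.
Read 'x': s5→{s3, s5}; now {s3, s5}.
Read 'y': s3→{s1}, s5→{s3, s4, s6}; now {s1, s3, s4, s6}.
Read 'x': s1→{s4}, s3→{s2, s6}, s4→{s4}, s6→{s3, s4, s5, s6}; now {s2, s3, s4, s5, s6}.
Read 'x': s2→{s0, s1, s2, s5}, s3→{s2, s6}, s4→{s4}, s5→{s3, s5}, s6→{s3, s4, s5, s6}; now {s0, s1, s2, s3, s4, s5, s6}.
Read 'y': s0→{s0, s4}, s1→{s2, s4}, s2→{s0, s3}, s3→{s1}, s4→∅, s5→{s3, s4, s6}, s6→{s3}; now {s0, s1, s2, s3, s4, s6}.

{s0, s1, s2, s3, s4, s6}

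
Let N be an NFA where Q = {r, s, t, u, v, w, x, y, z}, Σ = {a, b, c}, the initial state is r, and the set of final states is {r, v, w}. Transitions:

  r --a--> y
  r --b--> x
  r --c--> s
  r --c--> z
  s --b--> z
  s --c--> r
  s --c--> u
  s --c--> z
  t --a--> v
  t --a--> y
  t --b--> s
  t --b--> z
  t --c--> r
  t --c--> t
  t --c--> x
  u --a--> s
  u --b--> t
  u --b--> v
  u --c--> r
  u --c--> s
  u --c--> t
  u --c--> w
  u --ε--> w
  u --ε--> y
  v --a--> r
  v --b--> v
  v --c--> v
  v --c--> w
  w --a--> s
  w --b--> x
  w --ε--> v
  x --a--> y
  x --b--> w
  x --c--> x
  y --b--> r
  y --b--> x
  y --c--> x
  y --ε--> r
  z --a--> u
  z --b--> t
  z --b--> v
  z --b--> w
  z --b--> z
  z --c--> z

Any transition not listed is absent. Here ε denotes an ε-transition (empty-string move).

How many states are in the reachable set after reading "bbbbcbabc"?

Start in {r}.
Read 'b': {r} → {x}.
Read 'b': {x} → {v, w}.
Read 'b': {v, w} → {v, x}.
Read 'b': {v, x} → {v, w}.
Read 'c': {v, w} → {v, w}.
Read 'b': {v, w} → {v, x}.
Read 'a': {v, x} → {r, y}.
Read 'b': {r, y} → {r, x}.
Read 'c': {r, x} → {s, x, z}.
That set has 3 states.

3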